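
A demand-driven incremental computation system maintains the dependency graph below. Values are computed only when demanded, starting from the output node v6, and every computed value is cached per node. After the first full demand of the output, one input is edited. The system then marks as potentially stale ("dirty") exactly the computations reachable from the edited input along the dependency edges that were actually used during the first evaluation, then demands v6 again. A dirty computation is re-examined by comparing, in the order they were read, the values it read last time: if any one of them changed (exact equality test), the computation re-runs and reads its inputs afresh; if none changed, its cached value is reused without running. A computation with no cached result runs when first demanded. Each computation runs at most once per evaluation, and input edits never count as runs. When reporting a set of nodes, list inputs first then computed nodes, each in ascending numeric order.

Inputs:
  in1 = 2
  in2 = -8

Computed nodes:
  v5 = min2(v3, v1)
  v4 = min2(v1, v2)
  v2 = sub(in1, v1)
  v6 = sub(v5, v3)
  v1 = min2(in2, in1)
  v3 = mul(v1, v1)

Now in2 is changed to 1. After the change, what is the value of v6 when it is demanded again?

First evaluation (everything demanded from the output):
  v1 = min2(-8, 2) = -8
  v3 = mul(-8, -8) = 64
  v5 = min2(64, -8) = -8
  v6 = sub(-8, 64) = -72

Propagation after the edit:
  v1: runs — in2 -8->1; result 1.
  v3: runs — v1 -8->1; v1 -8->1; result 1.
  v5: runs — v3 64->1; v1 -8->1; result 1.
  v6: runs — v5 -8->1; v3 64->1; result 0.

New value of v6: 0.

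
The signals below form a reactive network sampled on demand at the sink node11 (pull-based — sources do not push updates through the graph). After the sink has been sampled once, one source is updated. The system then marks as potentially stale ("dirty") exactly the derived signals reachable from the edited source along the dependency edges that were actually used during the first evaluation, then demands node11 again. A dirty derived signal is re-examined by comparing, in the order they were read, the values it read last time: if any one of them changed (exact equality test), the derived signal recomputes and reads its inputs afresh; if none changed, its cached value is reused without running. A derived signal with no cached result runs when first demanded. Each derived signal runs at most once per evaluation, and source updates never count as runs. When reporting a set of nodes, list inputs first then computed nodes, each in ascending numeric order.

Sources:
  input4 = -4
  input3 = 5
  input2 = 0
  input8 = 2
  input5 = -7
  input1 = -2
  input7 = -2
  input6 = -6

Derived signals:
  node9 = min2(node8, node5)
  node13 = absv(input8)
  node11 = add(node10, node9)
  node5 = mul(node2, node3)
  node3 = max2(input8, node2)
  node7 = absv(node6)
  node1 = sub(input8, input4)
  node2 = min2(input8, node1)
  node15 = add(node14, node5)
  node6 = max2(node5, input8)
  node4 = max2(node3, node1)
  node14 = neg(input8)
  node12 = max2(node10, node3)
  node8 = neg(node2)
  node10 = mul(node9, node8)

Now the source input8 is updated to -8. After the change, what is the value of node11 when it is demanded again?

node11 now evaluates to 72.

Initial pass — values computed on the first demand:
  node1 = sub(2, -4) = 6
  node2 = min2(2, 6) = 2
  node3 = max2(2, 2) = 2
  node5 = mul(2, 2) = 4
  node8 = neg(2) = -2
  node9 = min2(-2, 4) = -2
  node10 = mul(-2, -2) = 4
  node11 = add(4, -2) = 2

Second demand — change propagation:
  node1: re-runs because input8 2->-8; new result -4.
  node2: re-runs because input8 2->-8; node1 6->-4; new result -8.
  node3: re-runs because input8 2->-8; node2 2->-8; new result -8.
  node5: re-runs because node2 2->-8; node3 2->-8; new result 64.
  node8: re-runs because node2 2->-8; new result 8.
  node9: re-runs because node8 -2->8; node5 4->64; new result 8.
  node10: re-runs because node9 -2->8; node8 -2->8; new result 64.
  node11: re-runs because node10 4->64; node9 -2->8; new result 72.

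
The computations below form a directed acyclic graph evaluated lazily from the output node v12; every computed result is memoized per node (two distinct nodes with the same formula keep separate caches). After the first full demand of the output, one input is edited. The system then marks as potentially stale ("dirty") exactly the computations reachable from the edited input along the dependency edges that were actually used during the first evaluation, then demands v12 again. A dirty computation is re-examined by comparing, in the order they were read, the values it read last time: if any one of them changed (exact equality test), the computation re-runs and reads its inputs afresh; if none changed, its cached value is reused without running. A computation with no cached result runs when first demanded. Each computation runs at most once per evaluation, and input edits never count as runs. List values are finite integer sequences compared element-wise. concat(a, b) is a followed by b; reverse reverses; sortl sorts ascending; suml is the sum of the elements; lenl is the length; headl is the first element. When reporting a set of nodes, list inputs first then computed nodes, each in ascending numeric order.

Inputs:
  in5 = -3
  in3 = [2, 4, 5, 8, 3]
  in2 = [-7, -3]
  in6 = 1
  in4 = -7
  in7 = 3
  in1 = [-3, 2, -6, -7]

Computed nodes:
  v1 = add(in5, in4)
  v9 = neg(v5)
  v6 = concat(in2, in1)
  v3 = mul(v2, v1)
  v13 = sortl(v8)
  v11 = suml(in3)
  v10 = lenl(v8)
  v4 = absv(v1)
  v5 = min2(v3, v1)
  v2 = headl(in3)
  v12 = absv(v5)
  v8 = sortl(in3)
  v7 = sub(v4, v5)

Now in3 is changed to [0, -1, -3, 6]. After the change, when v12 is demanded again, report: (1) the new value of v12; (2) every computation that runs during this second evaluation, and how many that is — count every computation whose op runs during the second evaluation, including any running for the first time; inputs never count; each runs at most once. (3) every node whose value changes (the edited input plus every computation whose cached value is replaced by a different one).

Demanding v12 again yields 10.
4 computations run: v2, v3, v5, v12.
The nodes whose values change: in3, v2, v3, v5, v12.

First demand of the output computes:
  v1 = add(-3, -7) = -10
  v2 = headl([2, 4, 5, 8, 3]) = 2
  v3 = mul(2, -10) = -20
  v5 = min2(-20, -10) = -20
  v12 = absv(-20) = 20

After the edit, cleaning proceeds:
  v2: a read changed (in3 [2, 4, 5, 8, 3]->[0, -1, -3, 6]) — executes, giving 0.
  v3: a read changed (v2 2->0) — executes, giving 0.
  v5: a read changed (v3 -20->0) — executes, giving -10.
  v12: a read changed (v5 -20->-10) — executes, giving 10.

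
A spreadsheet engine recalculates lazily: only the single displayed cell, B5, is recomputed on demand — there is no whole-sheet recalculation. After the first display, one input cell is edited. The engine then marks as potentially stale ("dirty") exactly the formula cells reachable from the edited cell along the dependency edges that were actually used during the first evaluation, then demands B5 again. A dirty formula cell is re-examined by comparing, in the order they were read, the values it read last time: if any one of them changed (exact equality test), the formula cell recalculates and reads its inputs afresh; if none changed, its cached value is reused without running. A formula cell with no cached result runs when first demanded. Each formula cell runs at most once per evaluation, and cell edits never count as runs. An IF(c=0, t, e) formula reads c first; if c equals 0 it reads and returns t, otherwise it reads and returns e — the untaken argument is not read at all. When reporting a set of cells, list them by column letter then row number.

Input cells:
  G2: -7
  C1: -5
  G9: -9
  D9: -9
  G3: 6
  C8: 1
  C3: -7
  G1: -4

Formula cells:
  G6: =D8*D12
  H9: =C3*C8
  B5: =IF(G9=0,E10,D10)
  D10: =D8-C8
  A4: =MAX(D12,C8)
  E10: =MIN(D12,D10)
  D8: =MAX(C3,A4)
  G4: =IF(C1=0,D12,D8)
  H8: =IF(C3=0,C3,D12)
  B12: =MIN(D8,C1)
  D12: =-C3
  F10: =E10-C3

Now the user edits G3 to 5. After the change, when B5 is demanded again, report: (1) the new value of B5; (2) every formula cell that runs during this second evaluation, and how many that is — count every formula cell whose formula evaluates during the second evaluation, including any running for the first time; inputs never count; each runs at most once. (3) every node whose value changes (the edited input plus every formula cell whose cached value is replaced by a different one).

First evaluation (everything demanded from the output):
  D12 = -(-7) = 7
  A4 = MAX(7, 1) = 7
  D8 = MAX(-7, 7) = 7
  D10 = 7 - 1 = 6
  B5 = IF(G9=0: G9=-9 -> else branch D10) = 6

Propagation after the edit:
  G3 feeds no computation that the output demands — nothing is marked dirty and nothing runs.

Key observation: G3 is never demanded by the output, so the edit triggers no recomputation at all.

New value of B5: 6.
Formula cells that run: none — 0 in total.
Values that change: G3.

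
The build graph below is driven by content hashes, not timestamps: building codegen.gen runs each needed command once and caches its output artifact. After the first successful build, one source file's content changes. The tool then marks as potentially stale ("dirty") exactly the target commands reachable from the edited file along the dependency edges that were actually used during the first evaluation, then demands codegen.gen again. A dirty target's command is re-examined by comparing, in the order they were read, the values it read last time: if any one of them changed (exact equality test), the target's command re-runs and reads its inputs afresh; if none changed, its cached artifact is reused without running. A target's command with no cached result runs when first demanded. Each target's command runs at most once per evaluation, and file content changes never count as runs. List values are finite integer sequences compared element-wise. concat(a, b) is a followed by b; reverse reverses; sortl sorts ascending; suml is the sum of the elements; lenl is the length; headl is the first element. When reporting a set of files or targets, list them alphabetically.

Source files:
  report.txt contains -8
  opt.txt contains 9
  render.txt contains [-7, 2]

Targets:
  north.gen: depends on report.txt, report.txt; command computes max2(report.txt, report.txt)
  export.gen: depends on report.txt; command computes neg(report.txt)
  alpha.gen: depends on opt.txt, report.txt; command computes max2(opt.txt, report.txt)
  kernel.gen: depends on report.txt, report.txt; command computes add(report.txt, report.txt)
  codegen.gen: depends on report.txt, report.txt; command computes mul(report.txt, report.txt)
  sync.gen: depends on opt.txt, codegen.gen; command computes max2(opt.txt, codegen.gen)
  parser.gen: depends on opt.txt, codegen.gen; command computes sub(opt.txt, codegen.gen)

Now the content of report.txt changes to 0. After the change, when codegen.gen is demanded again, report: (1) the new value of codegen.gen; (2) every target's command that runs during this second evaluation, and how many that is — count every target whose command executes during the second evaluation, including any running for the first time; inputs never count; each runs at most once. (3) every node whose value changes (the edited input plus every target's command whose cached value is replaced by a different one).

Initial pass — values computed on the first demand:
  codegen.gen = mul(-8, -8) = 64

Second demand — change propagation:
  codegen.gen: re-runs because report.txt -8->0; report.txt -8->0; new result 0.

codegen.gen now evaluates to 0.
Run set: codegen.gen (1 run).
Changed values: codegen.gen, report.txt.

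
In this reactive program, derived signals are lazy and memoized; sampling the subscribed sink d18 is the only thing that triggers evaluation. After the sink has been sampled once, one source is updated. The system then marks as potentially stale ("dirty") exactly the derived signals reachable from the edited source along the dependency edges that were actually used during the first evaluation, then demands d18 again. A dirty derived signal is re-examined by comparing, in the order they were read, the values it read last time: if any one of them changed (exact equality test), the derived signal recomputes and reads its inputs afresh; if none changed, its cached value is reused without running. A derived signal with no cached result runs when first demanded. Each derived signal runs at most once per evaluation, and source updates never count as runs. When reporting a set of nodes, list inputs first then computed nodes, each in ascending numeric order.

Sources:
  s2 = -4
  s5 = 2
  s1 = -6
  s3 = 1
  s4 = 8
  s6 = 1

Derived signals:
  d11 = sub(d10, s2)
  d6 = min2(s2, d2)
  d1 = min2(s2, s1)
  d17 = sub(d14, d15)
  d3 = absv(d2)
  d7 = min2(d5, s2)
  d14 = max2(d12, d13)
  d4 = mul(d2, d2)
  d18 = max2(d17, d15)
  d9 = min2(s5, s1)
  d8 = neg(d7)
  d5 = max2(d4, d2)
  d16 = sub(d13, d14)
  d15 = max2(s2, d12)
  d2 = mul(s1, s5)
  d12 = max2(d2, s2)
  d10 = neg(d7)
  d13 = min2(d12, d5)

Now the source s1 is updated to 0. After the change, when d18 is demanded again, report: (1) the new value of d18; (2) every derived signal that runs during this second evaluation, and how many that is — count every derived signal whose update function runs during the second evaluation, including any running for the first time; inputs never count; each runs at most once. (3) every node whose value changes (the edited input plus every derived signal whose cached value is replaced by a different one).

Demanding d18 again yields 0.
9 derived signals run: d2, d4, d5, d12, d13, d14, d15, d17, d18.
The nodes whose values change: s1, d2, d4, d5, d12, d13, d14, d15.

First demand of the output computes:
  d2 = mul(-6, 2) = -12
  d4 = mul(-12, -12) = 144
  d5 = max2(144, -12) = 144
  d12 = max2(-12, -4) = -4
  d13 = min2(-4, 144) = -4
  d14 = max2(-4, -4) = -4
  d15 = max2(-4, -4) = -4
  d17 = sub(-4, -4) = 0
  d18 = max2(0, -4) = 0

After the edit, cleaning proceeds:
  d2: a read changed (s1 -6->0) — executes, giving 0.
  d4: a read changed (d2 -12->0; d2 -12->0) — executes, giving 0.
  d5: a read changed (d4 144->0; d2 -12->0) — executes, giving 0.
  d12: a read changed (d2 -12->0) — executes, giving 0.
  d13: a read changed (d12 -4->0; d5 144->0) — executes, giving 0.
  d14: a read changed (d12 -4->0; d13 -4->0) — executes, giving 0.
  d15: a read changed (d12 -4->0) — executes, giving 0.
  d17: a read changed (d14 -4->0; d15 -4->0) — executes, giving 0 — identical to its old value.
  d18: a read changed (d15 -4->0) — executes, giving 0 — identical to its old value.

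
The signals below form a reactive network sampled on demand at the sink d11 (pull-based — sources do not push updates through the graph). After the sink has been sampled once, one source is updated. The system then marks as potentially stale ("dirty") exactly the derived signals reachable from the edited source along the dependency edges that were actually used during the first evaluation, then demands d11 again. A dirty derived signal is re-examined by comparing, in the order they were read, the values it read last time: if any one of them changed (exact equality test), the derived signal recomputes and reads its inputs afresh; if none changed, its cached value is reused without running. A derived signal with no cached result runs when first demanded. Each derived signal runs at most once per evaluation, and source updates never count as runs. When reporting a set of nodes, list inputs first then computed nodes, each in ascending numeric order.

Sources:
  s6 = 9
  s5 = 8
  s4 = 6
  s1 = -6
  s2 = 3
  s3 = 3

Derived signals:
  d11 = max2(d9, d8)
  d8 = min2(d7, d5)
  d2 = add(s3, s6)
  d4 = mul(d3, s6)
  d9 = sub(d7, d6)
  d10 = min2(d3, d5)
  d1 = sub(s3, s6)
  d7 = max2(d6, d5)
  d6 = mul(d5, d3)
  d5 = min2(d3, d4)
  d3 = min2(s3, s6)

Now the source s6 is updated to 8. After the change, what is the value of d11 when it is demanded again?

d11 now evaluates to 3.
The important point: at d6 every value read last time is unchanged, so the dirty flag clears without a run.

Initial pass — values computed on the first demand:
  d3 = min2(3, 9) = 3
  d4 = mul(3, 9) = 27
  d5 = min2(3, 27) = 3
  d6 = mul(3, 3) = 9
  d7 = max2(9, 3) = 9
  d8 = min2(9, 3) = 3
  d9 = sub(9, 9) = 0
  d11 = max2(0, 3) = 3

Second demand — change propagation:
  d3: re-runs because s6 9->8; new result 3 (unchanged).
  d4: re-runs because s6 9->8; new result 24.
  d5: re-runs because d4 27->24; new result 3 (unchanged).
  d6: re-examined; everything it read last time is the same (d5 unchanged, d3 unchanged) — cache 9 kept, no run.
  d7: re-examined; everything it read last time is the same (d6 unchanged, d5 unchanged) — cache 9 kept, no run.
  d8: re-examined; everything it read last time is the same (d7 unchanged, d5 unchanged) — cache 3 kept, no run.
  d9: re-examined; everything it read last time is the same (d7 unchanged, d6 unchanged) — cache 0 kept, no run.
  d11: re-examined; everything it read last time is the same (d9 unchanged, d8 unchanged) — cache 3 kept, no run.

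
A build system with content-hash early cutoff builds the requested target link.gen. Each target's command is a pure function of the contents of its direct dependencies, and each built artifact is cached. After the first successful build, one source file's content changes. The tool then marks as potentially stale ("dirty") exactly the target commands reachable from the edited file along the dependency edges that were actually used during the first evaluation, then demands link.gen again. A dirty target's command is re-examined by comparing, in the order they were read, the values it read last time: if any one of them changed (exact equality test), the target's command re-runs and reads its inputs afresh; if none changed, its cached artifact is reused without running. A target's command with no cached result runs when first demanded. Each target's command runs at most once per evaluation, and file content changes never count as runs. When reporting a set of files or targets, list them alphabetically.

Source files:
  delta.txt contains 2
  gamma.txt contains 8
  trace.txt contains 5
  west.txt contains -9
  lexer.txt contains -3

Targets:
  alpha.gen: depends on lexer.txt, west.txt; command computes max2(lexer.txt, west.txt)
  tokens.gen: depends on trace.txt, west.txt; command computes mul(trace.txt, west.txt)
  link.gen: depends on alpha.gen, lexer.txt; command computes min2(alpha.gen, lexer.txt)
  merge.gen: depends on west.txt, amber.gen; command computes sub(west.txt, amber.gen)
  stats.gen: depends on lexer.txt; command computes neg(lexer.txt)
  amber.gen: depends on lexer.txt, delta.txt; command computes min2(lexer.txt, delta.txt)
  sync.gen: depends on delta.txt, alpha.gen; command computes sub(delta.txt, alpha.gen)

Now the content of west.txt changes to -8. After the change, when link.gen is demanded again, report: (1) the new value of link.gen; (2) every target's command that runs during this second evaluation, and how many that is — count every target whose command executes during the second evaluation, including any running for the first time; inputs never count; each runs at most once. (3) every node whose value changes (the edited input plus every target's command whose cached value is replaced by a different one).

New value of link.gen: -3.
Target commands that run: alpha.gen — 1 in total.
Values that change: west.txt.
Key observation: the change is absorbed at alpha.gen — it re-runs but produces the same value, and the output's value is unchanged.

First evaluation (everything demanded from the output):
  alpha.gen = max2(-3, -9) = -3
  link.gen = min2(-3, -3) = -3

Propagation after the edit:
  alpha.gen: runs — west.txt -9->-8; result -3 (same value as before).
  link.gen: checked — values it read are unchanged (alpha.gen unchanged, lexer.txt unchanged); reused cached -3 without running.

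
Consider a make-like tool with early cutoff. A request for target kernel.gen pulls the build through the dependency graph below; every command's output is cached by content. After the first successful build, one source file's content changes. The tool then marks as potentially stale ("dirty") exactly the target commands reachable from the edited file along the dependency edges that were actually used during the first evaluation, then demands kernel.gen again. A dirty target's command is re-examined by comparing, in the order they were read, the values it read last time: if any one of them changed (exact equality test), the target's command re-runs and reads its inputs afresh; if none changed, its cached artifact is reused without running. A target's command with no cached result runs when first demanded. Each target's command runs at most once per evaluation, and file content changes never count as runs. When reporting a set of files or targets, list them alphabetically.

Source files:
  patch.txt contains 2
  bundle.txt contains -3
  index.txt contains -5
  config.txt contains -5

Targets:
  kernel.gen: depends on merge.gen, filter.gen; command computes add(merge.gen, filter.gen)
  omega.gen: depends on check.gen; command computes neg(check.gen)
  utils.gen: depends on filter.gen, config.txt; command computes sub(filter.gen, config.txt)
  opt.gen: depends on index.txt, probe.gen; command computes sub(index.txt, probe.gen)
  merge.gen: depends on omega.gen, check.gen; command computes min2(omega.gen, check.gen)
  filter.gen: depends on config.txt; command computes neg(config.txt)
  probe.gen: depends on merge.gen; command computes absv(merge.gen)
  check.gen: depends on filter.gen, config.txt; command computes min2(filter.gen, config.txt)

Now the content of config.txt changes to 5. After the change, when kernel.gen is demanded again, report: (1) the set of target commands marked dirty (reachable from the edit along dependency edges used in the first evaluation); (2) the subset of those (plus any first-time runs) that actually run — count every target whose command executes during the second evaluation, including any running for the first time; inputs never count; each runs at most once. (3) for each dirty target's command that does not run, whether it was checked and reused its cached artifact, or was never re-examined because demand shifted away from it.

The edit dirties: check.gen, filter.gen, kernel.gen, merge.gen, omega.gen.
3 target commands run: check.gen, filter.gen, kernel.gen.
Cache hits after checking: merge.gen, omega.gen.
Note where the cutoff bites: omega.gen is checked, finds nothing changed, and keeps its cache.

First demand of the output computes:
  filter.gen = neg(-5) = 5
  check.gen = min2(5, -5) = -5
  omega.gen = neg(-5) = 5
  merge.gen = min2(5, -5) = -5
  kernel.gen = add(-5, 5) = 0

After the edit, cleaning proceeds:
  filter.gen: a read changed (config.txt -5->5) — executes, giving -5.
  check.gen: a read changed (filter.gen 5->-5; config.txt -5->5) — executes, giving -5 — identical to its old value.
  omega.gen: dirty, but its reads are unchanged (check.gen unchanged); cached 5 stands.
  merge.gen: dirty, but its reads are unchanged (omega.gen unchanged, check.gen unchanged); cached -5 stands.
  kernel.gen: a read changed (filter.gen 5->-5) — executes, giving -10.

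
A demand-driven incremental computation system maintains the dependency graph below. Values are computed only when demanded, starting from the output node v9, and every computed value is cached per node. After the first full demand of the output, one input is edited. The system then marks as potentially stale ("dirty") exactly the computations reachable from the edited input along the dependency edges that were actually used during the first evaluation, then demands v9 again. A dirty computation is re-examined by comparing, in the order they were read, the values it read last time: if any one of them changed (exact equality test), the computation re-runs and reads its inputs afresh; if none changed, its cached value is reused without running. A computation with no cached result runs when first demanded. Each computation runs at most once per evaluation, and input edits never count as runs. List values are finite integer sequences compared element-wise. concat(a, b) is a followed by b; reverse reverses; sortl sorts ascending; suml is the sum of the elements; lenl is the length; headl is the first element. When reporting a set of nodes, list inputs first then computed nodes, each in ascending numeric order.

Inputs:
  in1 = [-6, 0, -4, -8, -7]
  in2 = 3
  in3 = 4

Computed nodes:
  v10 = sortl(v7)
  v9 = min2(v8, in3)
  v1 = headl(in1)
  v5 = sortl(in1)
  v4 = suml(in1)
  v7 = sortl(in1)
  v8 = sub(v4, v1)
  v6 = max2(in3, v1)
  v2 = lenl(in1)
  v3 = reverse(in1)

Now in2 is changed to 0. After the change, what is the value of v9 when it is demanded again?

New value of v9: -19.
Key observation: in2 is never demanded by the output, so the edit triggers no recomputation at all.

First evaluation (everything demanded from the output):
  v1 = headl([-6, 0, -4, -8, -7]) = -6
  v4 = suml([-6, 0, -4, -8, -7]) = -25
  v8 = sub(-25, -6) = -19
  v9 = min2(-19, 4) = -19

Propagation after the edit:
  in2 feeds no computation that the output demands — nothing is marked dirty and nothing runs.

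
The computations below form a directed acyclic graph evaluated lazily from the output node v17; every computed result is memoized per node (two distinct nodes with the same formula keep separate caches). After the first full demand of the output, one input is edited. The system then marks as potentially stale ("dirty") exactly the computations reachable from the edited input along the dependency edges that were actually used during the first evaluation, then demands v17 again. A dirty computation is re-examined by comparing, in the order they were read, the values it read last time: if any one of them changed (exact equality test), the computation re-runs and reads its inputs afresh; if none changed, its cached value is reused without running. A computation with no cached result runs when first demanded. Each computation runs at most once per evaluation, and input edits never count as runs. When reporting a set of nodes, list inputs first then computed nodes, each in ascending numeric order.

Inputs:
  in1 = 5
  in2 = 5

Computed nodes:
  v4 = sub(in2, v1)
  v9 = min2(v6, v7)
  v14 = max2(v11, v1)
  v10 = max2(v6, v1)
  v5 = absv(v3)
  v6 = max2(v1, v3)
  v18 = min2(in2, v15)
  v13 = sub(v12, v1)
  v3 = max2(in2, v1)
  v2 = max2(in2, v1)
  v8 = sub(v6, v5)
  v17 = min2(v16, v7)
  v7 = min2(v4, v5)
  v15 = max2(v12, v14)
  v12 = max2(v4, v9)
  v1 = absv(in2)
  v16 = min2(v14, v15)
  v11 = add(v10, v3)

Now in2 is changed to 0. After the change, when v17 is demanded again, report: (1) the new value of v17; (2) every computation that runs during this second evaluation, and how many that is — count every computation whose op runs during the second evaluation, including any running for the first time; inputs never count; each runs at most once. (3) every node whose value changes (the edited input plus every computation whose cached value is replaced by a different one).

First demand of the output computes:
  v1 = absv(5) = 5
  v3 = max2(5, 5) = 5
  v4 = sub(5, 5) = 0
  v5 = absv(5) = 5
  v6 = max2(5, 5) = 5
  v7 = min2(0, 5) = 0
  v9 = min2(5, 0) = 0
  v10 = max2(5, 5) = 5
  v11 = add(5, 5) = 10
  v12 = max2(0, 0) = 0
  v14 = max2(10, 5) = 10
  v15 = max2(0, 10) = 10
  v16 = min2(10, 10) = 10
  v17 = min2(10, 0) = 0

After the edit, cleaning proceeds:
  v1: a read changed (in2 5->0) — executes, giving 0.
  v3: a read changed (in2 5->0; v1 5->0) — executes, giving 0.
  v4: a read changed (in2 5->0; v1 5->0) — executes, giving 0 — identical to its old value.
  v5: a read changed (v3 5->0) — executes, giving 0.
  v6: a read changed (v1 5->0; v3 5->0) — executes, giving 0.
  v7: a read changed (v5 5->0) — executes, giving 0 — identical to its old value.
  v9: a read changed (v6 5->0) — executes, giving 0 — identical to its old value.
  v10: a read changed (v6 5->0; v1 5->0) — executes, giving 0.
  v11: a read changed (v10 5->0; v3 5->0) — executes, giving 0.
  v12: dirty, but its reads are unchanged (v4 unchanged, v9 unchanged); cached 0 stands.
  v14: a read changed (v11 10->0; v1 5->0) — executes, giving 0.
  v15: a read changed (v14 10->0) — executes, giving 0.
  v16: a read changed (v14 10->0; v15 10->0) — executes, giving 0.
  v17: a read changed (v16 10->0) — executes, giving 0 — identical to its old value.

Note where the cutoff bites: v12 is checked, finds nothing changed, and keeps its cache.

Demanding v17 again yields 0.
13 computations run: v1, v3, v4, v5, v6, v7, v9, v10, v11, v14, v15, v16, v17.
The nodes whose values change: in2, v1, v3, v5, v6, v10, v11, v14, v15, v16.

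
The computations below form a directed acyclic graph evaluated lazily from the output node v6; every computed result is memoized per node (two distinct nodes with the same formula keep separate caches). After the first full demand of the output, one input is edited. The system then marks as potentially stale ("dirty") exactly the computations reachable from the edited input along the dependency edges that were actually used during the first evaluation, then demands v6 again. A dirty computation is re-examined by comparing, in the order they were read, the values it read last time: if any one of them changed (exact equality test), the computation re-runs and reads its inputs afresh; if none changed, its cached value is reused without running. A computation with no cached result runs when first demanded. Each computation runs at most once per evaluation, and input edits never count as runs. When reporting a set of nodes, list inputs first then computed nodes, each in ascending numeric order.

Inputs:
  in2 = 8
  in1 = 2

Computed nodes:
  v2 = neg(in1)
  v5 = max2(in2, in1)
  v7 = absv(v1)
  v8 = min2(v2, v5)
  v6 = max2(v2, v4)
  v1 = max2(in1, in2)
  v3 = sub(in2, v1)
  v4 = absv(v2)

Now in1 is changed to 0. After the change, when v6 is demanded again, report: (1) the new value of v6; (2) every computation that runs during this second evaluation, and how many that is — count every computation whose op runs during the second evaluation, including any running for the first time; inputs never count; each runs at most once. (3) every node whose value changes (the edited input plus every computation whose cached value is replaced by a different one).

First demand of the output computes:
  v2 = neg(2) = -2
  v4 = absv(-2) = 2
  v6 = max2(-2, 2) = 2

After the edit, cleaning proceeds:
  v2: a read changed (in1 2->0) — executes, giving 0.
  v4: a read changed (v2 -2->0) — executes, giving 0.
  v6: a read changed (v2 -2->0; v4 2->0) — executes, giving 0.

Demanding v6 again yields 0.
3 computations run: v2, v4, v6.
The nodes whose values change: in1, v2, v4, v6.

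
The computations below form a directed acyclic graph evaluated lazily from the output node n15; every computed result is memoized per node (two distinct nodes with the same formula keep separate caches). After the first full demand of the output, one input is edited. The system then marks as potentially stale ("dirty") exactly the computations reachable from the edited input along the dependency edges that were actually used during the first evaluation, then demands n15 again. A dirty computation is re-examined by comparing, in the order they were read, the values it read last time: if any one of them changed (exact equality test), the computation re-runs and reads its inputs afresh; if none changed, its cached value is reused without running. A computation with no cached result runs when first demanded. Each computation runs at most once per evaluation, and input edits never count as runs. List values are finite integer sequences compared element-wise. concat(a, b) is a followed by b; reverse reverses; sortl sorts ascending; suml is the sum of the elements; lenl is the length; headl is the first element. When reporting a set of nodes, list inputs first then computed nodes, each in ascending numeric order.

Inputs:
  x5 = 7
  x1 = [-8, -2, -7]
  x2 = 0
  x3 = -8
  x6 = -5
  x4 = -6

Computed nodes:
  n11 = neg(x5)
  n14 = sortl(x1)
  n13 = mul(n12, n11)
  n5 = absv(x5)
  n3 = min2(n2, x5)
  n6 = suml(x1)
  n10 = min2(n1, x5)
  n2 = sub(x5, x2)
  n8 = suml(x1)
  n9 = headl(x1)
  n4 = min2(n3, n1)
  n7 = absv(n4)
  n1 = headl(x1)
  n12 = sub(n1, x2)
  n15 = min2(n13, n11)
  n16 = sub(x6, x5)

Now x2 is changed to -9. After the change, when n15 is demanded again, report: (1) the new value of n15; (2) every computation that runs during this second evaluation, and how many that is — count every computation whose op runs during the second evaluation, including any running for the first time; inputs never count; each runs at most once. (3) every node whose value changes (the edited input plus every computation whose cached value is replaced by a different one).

First demand of the output computes:
  n1 = headl([-8, -2, -7]) = -8
  n11 = neg(7) = -7
  n12 = sub(-8, 0) = -8
  n13 = mul(-8, -7) = 56
  n15 = min2(56, -7) = -7

After the edit, cleaning proceeds:
  n12: a read changed (x2 0->-9) — executes, giving 1.
  n13: a read changed (n12 -8->1) — executes, giving -7.
  n15: a read changed (n13 56->-7) — executes, giving -7 — identical to its old value.

Demanding n15 again yields -7.
3 computations run: n12, n13, n15.
The nodes whose values change: x2, n12, n13.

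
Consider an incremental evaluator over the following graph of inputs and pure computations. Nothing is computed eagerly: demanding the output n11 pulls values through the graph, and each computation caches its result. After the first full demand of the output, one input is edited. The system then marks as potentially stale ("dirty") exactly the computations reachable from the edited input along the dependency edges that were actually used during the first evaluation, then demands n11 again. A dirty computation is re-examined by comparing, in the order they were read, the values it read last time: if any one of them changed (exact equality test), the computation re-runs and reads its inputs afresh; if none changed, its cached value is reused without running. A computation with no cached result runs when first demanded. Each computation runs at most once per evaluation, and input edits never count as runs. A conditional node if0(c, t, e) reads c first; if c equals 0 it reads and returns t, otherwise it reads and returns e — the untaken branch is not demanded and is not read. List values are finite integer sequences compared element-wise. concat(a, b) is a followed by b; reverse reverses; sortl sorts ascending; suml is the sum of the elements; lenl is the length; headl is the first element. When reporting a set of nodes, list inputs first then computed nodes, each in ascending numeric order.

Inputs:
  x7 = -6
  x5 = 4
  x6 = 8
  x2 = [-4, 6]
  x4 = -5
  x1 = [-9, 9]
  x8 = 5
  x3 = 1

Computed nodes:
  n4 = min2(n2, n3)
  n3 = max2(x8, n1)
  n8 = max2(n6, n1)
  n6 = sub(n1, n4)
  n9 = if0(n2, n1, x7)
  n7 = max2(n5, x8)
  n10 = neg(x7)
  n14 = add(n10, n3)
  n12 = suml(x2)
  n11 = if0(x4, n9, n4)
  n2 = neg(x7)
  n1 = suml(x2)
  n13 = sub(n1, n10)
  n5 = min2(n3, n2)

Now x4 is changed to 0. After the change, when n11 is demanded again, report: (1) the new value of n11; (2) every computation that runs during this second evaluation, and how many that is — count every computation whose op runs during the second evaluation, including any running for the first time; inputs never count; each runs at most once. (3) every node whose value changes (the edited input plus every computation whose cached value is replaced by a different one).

Initial pass — values computed on the first demand:
  n1 = suml([-4, 6]) = 2
  n2 = neg(-6) = 6
  n3 = max2(5, 2) = 5
  n4 = min2(6, 5) = 5
  n11 = if0(x4=-5 -> else branch n4) = 5

Second demand — change propagation:
  n9: newly demanded (no cache) — executes and yields -6.
  n11: re-runs because x4 -5->0; new result -6.

The important point: the flipped condition pulls in fresh nodes; n9 runs for the first time.

n11 now evaluates to -6.
Run set: n9, n11 (2 run).
Changed values: x4, n11.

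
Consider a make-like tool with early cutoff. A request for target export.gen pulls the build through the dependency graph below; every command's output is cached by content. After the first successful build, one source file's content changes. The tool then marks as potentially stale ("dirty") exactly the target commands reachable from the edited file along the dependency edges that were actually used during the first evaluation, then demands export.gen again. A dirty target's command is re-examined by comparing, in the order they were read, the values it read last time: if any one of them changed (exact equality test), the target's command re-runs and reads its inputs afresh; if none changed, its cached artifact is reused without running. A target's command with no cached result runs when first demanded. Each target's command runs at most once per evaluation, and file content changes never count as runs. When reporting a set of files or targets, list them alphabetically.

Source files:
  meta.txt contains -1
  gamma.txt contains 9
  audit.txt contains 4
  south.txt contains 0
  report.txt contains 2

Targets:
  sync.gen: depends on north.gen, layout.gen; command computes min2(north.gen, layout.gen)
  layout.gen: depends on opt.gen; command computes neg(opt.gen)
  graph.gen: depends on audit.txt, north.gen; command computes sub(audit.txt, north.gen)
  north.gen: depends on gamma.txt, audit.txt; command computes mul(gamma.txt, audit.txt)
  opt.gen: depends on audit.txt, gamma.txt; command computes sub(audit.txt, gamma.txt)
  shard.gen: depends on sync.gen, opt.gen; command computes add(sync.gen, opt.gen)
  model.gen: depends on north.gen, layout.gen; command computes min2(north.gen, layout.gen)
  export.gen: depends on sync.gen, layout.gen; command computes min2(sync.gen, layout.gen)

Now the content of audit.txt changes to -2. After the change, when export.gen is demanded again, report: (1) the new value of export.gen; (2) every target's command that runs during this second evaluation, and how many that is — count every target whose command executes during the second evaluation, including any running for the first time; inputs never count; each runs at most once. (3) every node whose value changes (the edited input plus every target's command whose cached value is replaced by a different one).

First demand of the output computes:
  north.gen = mul(9, 4) = 36
  opt.gen = sub(4, 9) = -5
  layout.gen = neg(-5) = 5
  sync.gen = min2(36, 5) = 5
  export.gen = min2(5, 5) = 5

After the edit, cleaning proceeds:
  north.gen: a read changed (audit.txt 4->-2) — executes, giving -18.
  opt.gen: a read changed (audit.txt 4->-2) — executes, giving -11.
  layout.gen: a read changed (opt.gen -5->-11) — executes, giving 11.
  sync.gen: a read changed (north.gen 36->-18; layout.gen 5->11) — executes, giving -18.
  export.gen: a read changed (sync.gen 5->-18; layout.gen 5->11) — executes, giving -18.

Demanding export.gen again yields -18.
5 target commands run: export.gen, layout.gen, north.gen, opt.gen, sync.gen.
The nodes whose values change: audit.txt, export.gen, layout.gen, north.gen, opt.gen, sync.gen.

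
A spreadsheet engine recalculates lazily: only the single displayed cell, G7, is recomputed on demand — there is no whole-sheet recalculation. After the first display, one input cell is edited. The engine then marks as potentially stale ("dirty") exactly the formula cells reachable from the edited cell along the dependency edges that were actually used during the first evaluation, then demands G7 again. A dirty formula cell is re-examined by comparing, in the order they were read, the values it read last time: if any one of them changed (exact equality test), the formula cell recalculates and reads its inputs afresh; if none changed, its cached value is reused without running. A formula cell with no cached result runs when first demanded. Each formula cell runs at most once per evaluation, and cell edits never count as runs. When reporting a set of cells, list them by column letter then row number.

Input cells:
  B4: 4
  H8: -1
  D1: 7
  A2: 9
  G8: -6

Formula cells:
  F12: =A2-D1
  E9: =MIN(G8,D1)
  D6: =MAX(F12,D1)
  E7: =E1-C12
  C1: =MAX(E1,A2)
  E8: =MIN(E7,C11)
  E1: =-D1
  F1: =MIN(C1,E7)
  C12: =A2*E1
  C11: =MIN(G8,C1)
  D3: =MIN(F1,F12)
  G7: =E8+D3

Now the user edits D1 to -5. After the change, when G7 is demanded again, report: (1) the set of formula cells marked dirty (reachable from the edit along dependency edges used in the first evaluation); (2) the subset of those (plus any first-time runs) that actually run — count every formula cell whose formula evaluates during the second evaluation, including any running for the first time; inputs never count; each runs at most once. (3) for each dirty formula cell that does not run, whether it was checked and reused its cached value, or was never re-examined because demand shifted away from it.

Marked dirty: C1, C11, C12, D3, E1, E7, E8, F1, F12, G7.
Formula cells that run: C1, C12, D3, E1, E7, E8, F1, F12, G7 — 9 in total.
Checked but reused from cache: C11.
Key observation: the cutoff stops propagation at C11 — its inputs' values are unchanged, so it reuses its cache.

First evaluation (everything demanded from the output):
  E1 = -(7) = -7
  C1 = MAX(-7, 9) = 9
  C11 = MIN(-6, 9) = -6
  C12 = 9 * -7 = -63
  E7 = -7 - -63 = 56
  E8 = MIN(56, -6) = -6
  F1 = MIN(9, 56) = 9
  F12 = 9 - 7 = 2
  D3 = MIN(9, 2) = 2
  G7 = -6 + 2 = -4

Propagation after the edit:
  E1: runs — D1 7->-5; result 5.
  C1: runs — E1 -7->5; result 9 (same value as before).
  C11: checked — values it read are unchanged (G8 unchanged, C1 unchanged); reused cached -6 without running.
  C12: runs — E1 -7->5; result 45.
  E7: runs — E1 -7->5; C12 -63->45; result -40.
  E8: runs — E7 56->-40; result -40.
  F1: runs — E7 56->-40; result -40.
  F12: runs — D1 7->-5; result 14.
  D3: runs — F1 9->-40; F12 2->14; result -40.
  G7: runs — E8 -6->-40; D3 2->-40; result -80.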